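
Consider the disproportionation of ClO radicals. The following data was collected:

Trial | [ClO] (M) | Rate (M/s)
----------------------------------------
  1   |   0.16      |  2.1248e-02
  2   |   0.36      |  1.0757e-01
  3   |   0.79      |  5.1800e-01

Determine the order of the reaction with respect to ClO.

second order (2)

Step 1: Compare trials to find order n where rate₂/rate₁ = ([ClO]₂/[ClO]₁)^n
Step 2: rate₂/rate₁ = 1.0757e-01/2.1248e-02 = 5.062
Step 3: [ClO]₂/[ClO]₁ = 0.36/0.16 = 2.25
Step 4: n = ln(5.062)/ln(2.25) = 2.00 ≈ 2
Step 5: The reaction is second order in ClO.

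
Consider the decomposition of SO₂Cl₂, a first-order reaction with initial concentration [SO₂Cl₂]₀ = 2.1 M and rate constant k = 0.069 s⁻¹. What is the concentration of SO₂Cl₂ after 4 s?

1.594 M

Step 1: For a first-order reaction: [SO₂Cl₂] = [SO₂Cl₂]₀ × e^(-kt)
Step 2: [SO₂Cl₂] = 2.1 × e^(-0.069 × 4)
Step 3: [SO₂Cl₂] = 2.1 × e^(-0.276)
Step 4: [SO₂Cl₂] = 2.1 × 0.758813 = 1.594 M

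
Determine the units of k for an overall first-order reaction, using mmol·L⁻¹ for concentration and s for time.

s⁻¹

Step 1: For overall order n, rate = k × (concentration)^n.
Step 2: Rate has units mmol·L⁻¹·s⁻¹; concentration term has units (mmol·L⁻¹)^1.
Step 3: k = rate / (concentration)^n, so units of k = (mmol·L⁻¹)^(1-1)·s⁻¹ = s⁻¹.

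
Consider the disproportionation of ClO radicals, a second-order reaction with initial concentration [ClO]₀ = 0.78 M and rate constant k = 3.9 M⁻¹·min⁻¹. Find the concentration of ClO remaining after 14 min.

0.01789 M

Step 1: For a second-order reaction: 1/[ClO] = 1/[ClO]₀ + kt
Step 2: 1/[ClO] = 1/0.78 + 3.9 × 14
Step 3: 1/[ClO] = 1.282 + 54.6 = 55.88
Step 4: [ClO] = 1/55.88 = 0.01789 M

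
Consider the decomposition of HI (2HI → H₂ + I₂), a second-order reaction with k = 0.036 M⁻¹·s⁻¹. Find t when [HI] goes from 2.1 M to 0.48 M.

44.64 s

Step 1: For second-order: t = (1/[HI] - 1/[HI]₀)/k
Step 2: t = (1/0.48 - 1/2.1)/0.036
Step 3: t = (2.083 - 0.4762)/0.036
Step 4: t = 1.607/0.036 = 44.64 s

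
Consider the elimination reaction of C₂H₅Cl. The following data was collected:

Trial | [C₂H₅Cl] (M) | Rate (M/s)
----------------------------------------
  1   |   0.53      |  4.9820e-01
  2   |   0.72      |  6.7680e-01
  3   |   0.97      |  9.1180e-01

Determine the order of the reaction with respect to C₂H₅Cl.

first order (1)

Step 1: Compare trials to find order n where rate₂/rate₁ = ([C₂H₅Cl]₂/[C₂H₅Cl]₁)^n
Step 2: rate₂/rate₁ = 6.7680e-01/4.9820e-01 = 1.358
Step 3: [C₂H₅Cl]₂/[C₂H₅Cl]₁ = 0.72/0.53 = 1.358
Step 4: n = ln(1.358)/ln(1.358) = 1.00 ≈ 1
Step 5: The reaction is first order in C₂H₅Cl.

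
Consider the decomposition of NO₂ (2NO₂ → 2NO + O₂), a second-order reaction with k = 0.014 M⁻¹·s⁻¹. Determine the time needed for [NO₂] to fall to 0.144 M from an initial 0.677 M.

390.5 s

Step 1: For second-order: t = (1/[NO₂] - 1/[NO₂]₀)/k
Step 2: t = (1/0.144 - 1/0.677)/0.014
Step 3: t = (6.944 - 1.477)/0.014
Step 4: t = 5.467/0.014 = 390.5 s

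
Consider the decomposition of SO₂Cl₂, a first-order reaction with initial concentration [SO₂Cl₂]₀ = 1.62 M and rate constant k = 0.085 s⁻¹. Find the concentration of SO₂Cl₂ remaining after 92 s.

0.0006506 M

Step 1: For a first-order reaction: [SO₂Cl₂] = [SO₂Cl₂]₀ × e^(-kt)
Step 2: [SO₂Cl₂] = 1.62 × e^(-0.085 × 92)
Step 3: [SO₂Cl₂] = 1.62 × e^(-7.82)
Step 4: [SO₂Cl₂] = 1.62 × 0.000401622 = 0.0006506 M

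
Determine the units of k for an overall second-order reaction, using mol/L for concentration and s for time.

(mol/L)⁻¹·s⁻¹

Step 1: For overall order n, rate = k × (concentration)^n.
Step 2: Rate has units mol/L·s⁻¹; concentration term has units (mol/L)^2.
Step 3: k = rate / (concentration)^n, so units of k = (mol/L)^(1-2)·s⁻¹ = (mol/L)⁻¹·s⁻¹.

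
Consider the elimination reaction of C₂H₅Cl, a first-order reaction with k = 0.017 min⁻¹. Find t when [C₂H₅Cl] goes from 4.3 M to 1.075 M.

81.55 min

Step 1: For first-order: t = ln([C₂H₅Cl]₀/[C₂H₅Cl])/k
Step 2: t = ln(4.3/1.075)/0.017
Step 3: t = ln(4)/0.017
Step 4: t = 1.386/0.017 = 81.55 min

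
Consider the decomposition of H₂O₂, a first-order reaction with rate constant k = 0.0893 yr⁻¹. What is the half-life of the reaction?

7.762 yr

Step 1: For a first-order reaction, t₁/₂ = ln(2)/k
Step 2: t₁/₂ = ln(2)/0.0893
Step 3: t₁/₂ = 0.6931/0.0893 = 7.762 yr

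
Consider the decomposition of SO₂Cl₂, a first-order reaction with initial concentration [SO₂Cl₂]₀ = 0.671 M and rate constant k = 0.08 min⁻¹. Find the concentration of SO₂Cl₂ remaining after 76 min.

0.001535 M

Step 1: For a first-order reaction: [SO₂Cl₂] = [SO₂Cl₂]₀ × e^(-kt)
Step 2: [SO₂Cl₂] = 0.671 × e^(-0.08 × 76)
Step 3: [SO₂Cl₂] = 0.671 × e^(-6.08)
Step 4: [SO₂Cl₂] = 0.671 × 0.00228818 = 0.001535 M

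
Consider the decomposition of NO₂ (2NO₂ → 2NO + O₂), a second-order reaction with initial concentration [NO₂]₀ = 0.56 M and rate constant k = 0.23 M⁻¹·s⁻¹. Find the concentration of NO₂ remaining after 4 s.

0.3696 M

Step 1: For a second-order reaction: 1/[NO₂] = 1/[NO₂]₀ + kt
Step 2: 1/[NO₂] = 1/0.56 + 0.23 × 4
Step 3: 1/[NO₂] = 1.786 + 0.92 = 2.706
Step 4: [NO₂] = 1/2.706 = 0.3696 M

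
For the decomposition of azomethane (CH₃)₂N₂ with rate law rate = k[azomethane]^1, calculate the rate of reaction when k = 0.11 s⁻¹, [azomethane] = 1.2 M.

0.132 M/s

Step 1: Identify the rate law: rate = k[azomethane]^1
Step 2: Substitute values: rate = 0.11 × (1.2)^1
Step 3: Calculate: rate = 0.11 × 1.2 = 0.132 M/s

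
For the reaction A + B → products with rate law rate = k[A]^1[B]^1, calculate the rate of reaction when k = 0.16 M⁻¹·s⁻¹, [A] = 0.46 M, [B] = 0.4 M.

0.02944 M/s

Step 1: The rate law is rate = k[A]^1[B]^1
Step 2: Substitute: rate = 0.16 × (0.46)^1 × (0.4)^1
Step 3: rate = 0.16 × 0.46 × 0.4 = 0.02944 M/s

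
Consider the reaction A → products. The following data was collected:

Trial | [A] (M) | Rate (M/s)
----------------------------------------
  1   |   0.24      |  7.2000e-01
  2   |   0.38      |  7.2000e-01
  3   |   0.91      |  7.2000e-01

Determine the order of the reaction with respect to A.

zeroth order (0)

Step 1: Compare trials - when concentration changes, rate stays constant.
Step 2: rate₂/rate₁ = 7.2000e-01/7.2000e-01 = 1
Step 3: [A]₂/[A]₁ = 0.38/0.24 = 1.583
Step 4: Since rate ratio ≈ (conc ratio)^0, the reaction is zeroth order.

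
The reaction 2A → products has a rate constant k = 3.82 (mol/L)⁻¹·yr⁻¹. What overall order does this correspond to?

second order (2)

Step 1: The units of k for an nth-order reaction are (concentration)^(1-n)·(time)⁻¹.
Step 2: Here k has units (mol/L)⁻¹·yr⁻¹, so the concentration exponent is -1.
Step 3: 1 - n = -1 ⇒ n = 2. The reaction is second order.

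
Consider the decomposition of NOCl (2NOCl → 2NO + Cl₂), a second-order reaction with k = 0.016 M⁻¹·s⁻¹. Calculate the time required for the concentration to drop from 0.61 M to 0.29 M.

113.1 s

Step 1: For second-order: t = (1/[NOCl] - 1/[NOCl]₀)/k
Step 2: t = (1/0.29 - 1/0.61)/0.016
Step 3: t = (3.448 - 1.639)/0.016
Step 4: t = 1.809/0.016 = 113.1 s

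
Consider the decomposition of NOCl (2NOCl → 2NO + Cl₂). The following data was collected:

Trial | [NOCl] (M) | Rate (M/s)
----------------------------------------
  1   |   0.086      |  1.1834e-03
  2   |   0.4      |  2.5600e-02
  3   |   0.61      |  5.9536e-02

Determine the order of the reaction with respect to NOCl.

second order (2)

Step 1: Compare trials to find order n where rate₂/rate₁ = ([NOCl]₂/[NOCl]₁)^n
Step 2: rate₂/rate₁ = 2.5600e-02/1.1834e-03 = 21.63
Step 3: [NOCl]₂/[NOCl]₁ = 0.4/0.086 = 4.651
Step 4: n = ln(21.63)/ln(4.651) = 2.00 ≈ 2
Step 5: The reaction is second order in NOCl.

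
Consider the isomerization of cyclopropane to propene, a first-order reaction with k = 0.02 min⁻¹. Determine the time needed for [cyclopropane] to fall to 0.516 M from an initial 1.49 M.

53.02 min

Step 1: For first-order: t = ln([cyclopropane]₀/[cyclopropane])/k
Step 2: t = ln(1.49/0.516)/0.02
Step 3: t = ln(2.888)/0.02
Step 4: t = 1.06/0.02 = 53.02 min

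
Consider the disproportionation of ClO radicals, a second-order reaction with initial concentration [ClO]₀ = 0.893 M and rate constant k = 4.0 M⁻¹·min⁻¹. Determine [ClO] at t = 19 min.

0.01297 M

Step 1: For a second-order reaction: 1/[ClO] = 1/[ClO]₀ + kt
Step 2: 1/[ClO] = 1/0.893 + 4.0 × 19
Step 3: 1/[ClO] = 1.12 + 76 = 77.12
Step 4: [ClO] = 1/77.12 = 0.01297 M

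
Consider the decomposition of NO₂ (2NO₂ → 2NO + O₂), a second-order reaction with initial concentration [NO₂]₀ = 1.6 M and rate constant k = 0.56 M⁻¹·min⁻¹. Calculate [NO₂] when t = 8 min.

0.1959 M

Step 1: For a second-order reaction: 1/[NO₂] = 1/[NO₂]₀ + kt
Step 2: 1/[NO₂] = 1/1.6 + 0.56 × 8
Step 3: 1/[NO₂] = 0.625 + 4.48 = 5.105
Step 4: [NO₂] = 1/5.105 = 0.1959 M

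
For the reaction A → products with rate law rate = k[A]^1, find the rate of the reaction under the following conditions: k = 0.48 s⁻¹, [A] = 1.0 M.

0.48 M/s

Step 1: Identify the rate law: rate = k[A]^1
Step 2: Substitute values: rate = 0.48 × (1.0)^1
Step 3: Calculate: rate = 0.48 × 1 = 0.48 M/s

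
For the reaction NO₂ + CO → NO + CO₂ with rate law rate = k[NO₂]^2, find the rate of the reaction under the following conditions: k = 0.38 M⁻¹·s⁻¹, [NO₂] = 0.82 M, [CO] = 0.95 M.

0.2555 M/s

Step 1: The rate law is rate = k[NO₂]^2
Step 2: Note that the rate does not depend on [CO] (zero order in CO).
Step 3: rate = 0.38 × (0.82)^2 = 0.255512 M/s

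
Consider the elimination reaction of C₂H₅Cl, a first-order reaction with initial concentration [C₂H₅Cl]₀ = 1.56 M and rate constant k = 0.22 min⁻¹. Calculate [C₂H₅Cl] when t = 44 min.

9.753e-05 M

Step 1: For a first-order reaction: [C₂H₅Cl] = [C₂H₅Cl]₀ × e^(-kt)
Step 2: [C₂H₅Cl] = 1.56 × e^(-0.22 × 44)
Step 3: [C₂H₅Cl] = 1.56 × e^(-9.68)
Step 4: [C₂H₅Cl] = 1.56 × 6.25215e-05 = 9.753e-05 M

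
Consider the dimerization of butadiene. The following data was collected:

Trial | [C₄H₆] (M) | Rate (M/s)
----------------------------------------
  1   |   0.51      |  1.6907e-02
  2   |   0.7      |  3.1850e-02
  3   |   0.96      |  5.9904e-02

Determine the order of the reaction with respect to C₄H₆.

second order (2)

Step 1: Compare trials to find order n where rate₂/rate₁ = ([C₄H₆]₂/[C₄H₆]₁)^n
Step 2: rate₂/rate₁ = 3.1850e-02/1.6907e-02 = 1.884
Step 3: [C₄H₆]₂/[C₄H₆]₁ = 0.7/0.51 = 1.373
Step 4: n = ln(1.884)/ln(1.373) = 2.00 ≈ 2
Step 5: The reaction is second order in C₄H₆.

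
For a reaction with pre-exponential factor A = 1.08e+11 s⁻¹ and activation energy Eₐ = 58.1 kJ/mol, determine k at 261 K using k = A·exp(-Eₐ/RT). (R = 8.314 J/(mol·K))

2.54e-01 s⁻¹

Step 1: Use the Arrhenius equation: k = A × exp(-Eₐ/RT)
Step 2: Convert Eₐ to J/mol: 58.1 kJ/mol = 58100 J/mol
Step 3: Calculate the exponent: -Eₐ/(RT) = -58100/(8.314 × 261) = -26.77476
Step 4: k = 1.08e+11 × exp(-26.77476)
Step 5: k = 1.08e+11 × 2.35434e-12 = 2.5427e-01 s⁻¹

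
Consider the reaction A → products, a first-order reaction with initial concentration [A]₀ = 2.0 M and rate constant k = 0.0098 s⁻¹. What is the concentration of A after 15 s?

1.727 M

Step 1: For a first-order reaction: [A] = [A]₀ × e^(-kt)
Step 2: [A] = 2.0 × e^(-0.0098 × 15)
Step 3: [A] = 2.0 × e^(-0.147)
Step 4: [A] = 2.0 × 0.863294 = 1.727 M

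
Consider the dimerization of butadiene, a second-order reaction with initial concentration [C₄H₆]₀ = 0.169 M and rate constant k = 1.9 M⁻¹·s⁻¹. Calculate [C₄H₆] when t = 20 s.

0.02277 M

Step 1: For a second-order reaction: 1/[C₄H₆] = 1/[C₄H₆]₀ + kt
Step 2: 1/[C₄H₆] = 1/0.169 + 1.9 × 20
Step 3: 1/[C₄H₆] = 5.917 + 38 = 43.92
Step 4: [C₄H₆] = 1/43.92 = 0.02277 M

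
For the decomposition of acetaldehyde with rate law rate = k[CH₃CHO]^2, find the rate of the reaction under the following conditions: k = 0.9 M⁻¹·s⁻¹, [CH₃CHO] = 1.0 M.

0.9 M/s

Step 1: Identify the rate law: rate = k[CH₃CHO]^2
Step 2: Substitute values: rate = 0.9 × (1.0)^2
Step 3: Calculate: rate = 0.9 × 1 = 0.9 M/s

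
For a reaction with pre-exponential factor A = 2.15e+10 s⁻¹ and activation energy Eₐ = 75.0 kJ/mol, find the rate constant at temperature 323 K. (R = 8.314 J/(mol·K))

1.60e-02 s⁻¹

Step 1: Use the Arrhenius equation: k = A × exp(-Eₐ/RT)
Step 2: Convert Eₐ to J/mol: 75.0 kJ/mol = 75000 J/mol
Step 3: Calculate the exponent: -Eₐ/(RT) = -75000/(8.314 × 323) = -27.92857
Step 4: k = 2.15e+10 × exp(-27.92857)
Step 5: k = 2.15e+10 × 7.42636e-13 = 1.5967e-02 s⁻¹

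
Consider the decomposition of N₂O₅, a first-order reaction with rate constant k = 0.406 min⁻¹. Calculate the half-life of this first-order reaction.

1.707 min

Step 1: For a first-order reaction, t₁/₂ = ln(2)/k
Step 2: t₁/₂ = ln(2)/0.406
Step 3: t₁/₂ = 0.6931/0.406 = 1.707 min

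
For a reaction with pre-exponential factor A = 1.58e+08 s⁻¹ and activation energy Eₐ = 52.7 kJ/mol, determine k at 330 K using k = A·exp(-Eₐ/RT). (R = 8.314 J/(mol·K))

7.19e-01 s⁻¹

Step 1: Use the Arrhenius equation: k = A × exp(-Eₐ/RT)
Step 2: Convert Eₐ to J/mol: 52.7 kJ/mol = 52700 J/mol
Step 3: Calculate the exponent: -Eₐ/(RT) = -52700/(8.314 × 330) = -19.20820
Step 4: k = 1.58e+08 × exp(-19.20820)
Step 5: k = 1.58e+08 × 4.54972e-09 = 7.1886e-01 s⁻¹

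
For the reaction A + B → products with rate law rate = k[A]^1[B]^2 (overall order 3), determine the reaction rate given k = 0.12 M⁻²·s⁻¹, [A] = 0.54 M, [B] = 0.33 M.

0.007057 M/s

Step 1: The rate law is rate = k[A]^1[B]^2, overall order = 1+2 = 3
Step 2: Substitute values: rate = 0.12 × (0.54)^1 × (0.33)^2
Step 3: rate = 0.12 × 0.54 × 0.1089 = 0.00705672 M/s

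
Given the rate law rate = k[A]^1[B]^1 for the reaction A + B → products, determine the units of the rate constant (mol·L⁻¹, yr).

(mol·L⁻¹)⁻¹·yr⁻¹

Step 1: Overall order = 1 + 1 = 2.
Step 2: rate has units mol·L⁻¹·yr⁻¹; [A]^1[B]^1 has units (mol·L⁻¹)^2.
Step 3: k = rate/([A]^1[B]^1), so units of k = (mol·L⁻¹)^(1-2)·yr⁻¹ = (mol·L⁻¹)⁻¹·yr⁻¹.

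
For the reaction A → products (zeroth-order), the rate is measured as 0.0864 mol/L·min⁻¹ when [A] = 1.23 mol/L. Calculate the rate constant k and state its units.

0.0864 mol/L·min⁻¹

Step 1: For a zeroth-order reaction, rate = k (independent of concentration).
Step 2: k = rate = 0.0864 mol/L·min⁻¹.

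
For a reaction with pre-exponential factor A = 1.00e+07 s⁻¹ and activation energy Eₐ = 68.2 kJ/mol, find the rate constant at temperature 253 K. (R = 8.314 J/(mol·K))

8.30e-08 s⁻¹

Step 1: Use the Arrhenius equation: k = A × exp(-Eₐ/RT)
Step 2: Convert Eₐ to J/mol: 68.2 kJ/mol = 68200 J/mol
Step 3: Calculate the exponent: -Eₐ/(RT) = -68200/(8.314 × 253) = -32.42305
Step 4: k = 1.00e+07 × exp(-32.42305)
Step 5: k = 1.00e+07 × 8.29561e-15 = 8.2956e-08 s⁻¹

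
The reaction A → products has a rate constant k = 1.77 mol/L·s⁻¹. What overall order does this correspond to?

zeroth order (0)

Step 1: The units of k for an nth-order reaction are (concentration)^(1-n)·(time)⁻¹.
Step 2: Here k has units mol/L·s⁻¹, so the concentration exponent is 1.
Step 3: 1 - n = 1 ⇒ n = 0. The reaction is zeroth order.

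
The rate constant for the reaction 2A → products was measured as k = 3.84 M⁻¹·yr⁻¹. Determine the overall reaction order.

second order (2)

Step 1: The units of k for an nth-order reaction are (concentration)^(1-n)·(time)⁻¹.
Step 2: Here k has units M⁻¹·yr⁻¹, so the concentration exponent is -1.
Step 3: 1 - n = -1 ⇒ n = 2. The reaction is second order.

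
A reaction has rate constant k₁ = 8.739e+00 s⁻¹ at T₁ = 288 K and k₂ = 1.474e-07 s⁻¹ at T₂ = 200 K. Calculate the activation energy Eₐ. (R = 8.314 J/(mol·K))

97.4 kJ/mol

Step 1: Use the two-temperature Arrhenius form: ln(k₂/k₁) = -Eₐ/R × (1/T₂ - 1/T₁)
Step 2: ln(k₂/k₁) = ln(1.474e-07/8.739e+00) = ln(1.68669e-08) = -17.8979
Step 3: 1/T₂ - 1/T₁ = 1/200 - 1/288 = 1.527778e-03 K⁻¹
Step 4: Eₐ = -R × ln(k₂/k₁) / (1/T₂ - 1/T₁) = -8.314 × -17.8979 / 1.527778e-03
Step 5: Eₐ = 9.7398e+04 J/mol = 97.4 kJ/mol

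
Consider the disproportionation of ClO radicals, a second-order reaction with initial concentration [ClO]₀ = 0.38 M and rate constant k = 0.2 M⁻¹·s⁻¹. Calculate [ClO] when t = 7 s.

0.248 M

Step 1: For a second-order reaction: 1/[ClO] = 1/[ClO]₀ + kt
Step 2: 1/[ClO] = 1/0.38 + 0.2 × 7
Step 3: 1/[ClO] = 2.632 + 1.4 = 4.032
Step 4: [ClO] = 1/4.032 = 0.248 M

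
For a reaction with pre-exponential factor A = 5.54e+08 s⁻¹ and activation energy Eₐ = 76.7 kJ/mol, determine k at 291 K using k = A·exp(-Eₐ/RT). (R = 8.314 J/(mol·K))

9.45e-06 s⁻¹

Step 1: Use the Arrhenius equation: k = A × exp(-Eₐ/RT)
Step 2: Convert Eₐ to J/mol: 76.7 kJ/mol = 76700 J/mol
Step 3: Calculate the exponent: -Eₐ/(RT) = -76700/(8.314 × 291) = -31.70242
Step 4: k = 5.54e+08 × exp(-31.70242)
Step 5: k = 5.54e+08 × 1.70535e-14 = 9.4476e-06 s⁻¹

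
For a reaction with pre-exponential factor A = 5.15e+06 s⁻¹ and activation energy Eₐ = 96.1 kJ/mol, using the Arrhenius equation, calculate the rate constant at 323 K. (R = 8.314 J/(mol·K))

1.48e-09 s⁻¹

Step 1: Use the Arrhenius equation: k = A × exp(-Eₐ/RT)
Step 2: Convert Eₐ to J/mol: 96.1 kJ/mol = 96100 J/mol
Step 3: Calculate the exponent: -Eₐ/(RT) = -96100/(8.314 × 323) = -35.78581
Step 4: k = 5.15e+06 × exp(-35.78581)
Step 5: k = 5.15e+06 × 2.87356e-16 = 1.4799e-09 s⁻¹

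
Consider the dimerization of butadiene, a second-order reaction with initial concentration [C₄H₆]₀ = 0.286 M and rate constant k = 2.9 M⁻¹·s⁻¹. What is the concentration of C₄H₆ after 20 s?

0.01626 M

Step 1: For a second-order reaction: 1/[C₄H₆] = 1/[C₄H₆]₀ + kt
Step 2: 1/[C₄H₆] = 1/0.286 + 2.9 × 20
Step 3: 1/[C₄H₆] = 3.497 + 58 = 61.5
Step 4: [C₄H₆] = 1/61.5 = 0.01626 M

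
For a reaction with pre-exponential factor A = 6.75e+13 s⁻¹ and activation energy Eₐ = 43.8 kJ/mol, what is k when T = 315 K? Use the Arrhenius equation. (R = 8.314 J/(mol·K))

3.68e+06 s⁻¹

Step 1: Use the Arrhenius equation: k = A × exp(-Eₐ/RT)
Step 2: Convert Eₐ to J/mol: 43.8 kJ/mol = 43800 J/mol
Step 3: Calculate the exponent: -Eₐ/(RT) = -43800/(8.314 × 315) = -16.72452
Step 4: k = 6.75e+13 × exp(-16.72452)
Step 5: k = 6.75e+13 × 5.45297e-08 = 3.6808e+06 s⁻¹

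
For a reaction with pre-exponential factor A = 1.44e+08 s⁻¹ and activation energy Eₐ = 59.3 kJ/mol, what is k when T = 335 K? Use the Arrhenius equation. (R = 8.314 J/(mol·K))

8.16e-02 s⁻¹

Step 1: Use the Arrhenius equation: k = A × exp(-Eₐ/RT)
Step 2: Convert Eₐ to J/mol: 59.3 kJ/mol = 59300 J/mol
Step 3: Calculate the exponent: -Eₐ/(RT) = -59300/(8.314 × 335) = -21.29119
Step 4: k = 1.44e+08 × exp(-21.29119)
Step 5: k = 1.44e+08 × 5.66701e-10 = 8.1605e-02 s⁻¹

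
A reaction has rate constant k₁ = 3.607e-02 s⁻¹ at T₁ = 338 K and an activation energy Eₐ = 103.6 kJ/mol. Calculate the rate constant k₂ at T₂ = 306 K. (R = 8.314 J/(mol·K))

7.635e-04 s⁻¹

Step 1: Use the two-temperature Arrhenius form: ln(k₂/k₁) = -Eₐ/R × (1/T₂ - 1/T₁)
Step 2: Convert Eₐ to J/mol: 103.6 kJ/mol = 103600 J/mol
Step 3: 1/T₂ - 1/T₁ = 1/306 - 1/338 = 3.093940e-04 K⁻¹
Step 4: ln(k₂/k₁) = -103600/8.314 × 3.093940e-04 = -3.85533
Step 5: k₂ = k₁ × exp(-3.85533) = 3.607e-02 × 2.11666e-02 = 7.635e-04 s⁻¹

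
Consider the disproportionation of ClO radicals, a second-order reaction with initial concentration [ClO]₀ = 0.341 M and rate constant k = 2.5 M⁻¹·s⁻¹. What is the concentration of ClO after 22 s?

0.01726 M

Step 1: For a second-order reaction: 1/[ClO] = 1/[ClO]₀ + kt
Step 2: 1/[ClO] = 1/0.341 + 2.5 × 22
Step 3: 1/[ClO] = 2.933 + 55 = 57.93
Step 4: [ClO] = 1/57.93 = 0.01726 M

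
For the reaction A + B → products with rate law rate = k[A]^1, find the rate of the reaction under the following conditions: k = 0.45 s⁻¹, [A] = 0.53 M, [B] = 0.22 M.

0.2385 M/s

Step 1: The rate law is rate = k[A]^1
Step 2: Note that the rate does not depend on [B] (zero order in B).
Step 3: rate = 0.45 × (0.53)^1 = 0.2385 M/s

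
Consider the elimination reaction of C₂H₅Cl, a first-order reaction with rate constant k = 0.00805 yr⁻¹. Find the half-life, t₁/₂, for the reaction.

86.11 yr

Step 1: For a first-order reaction, t₁/₂ = ln(2)/k
Step 2: t₁/₂ = ln(2)/0.00805
Step 3: t₁/₂ = 0.6931/0.00805 = 86.11 yr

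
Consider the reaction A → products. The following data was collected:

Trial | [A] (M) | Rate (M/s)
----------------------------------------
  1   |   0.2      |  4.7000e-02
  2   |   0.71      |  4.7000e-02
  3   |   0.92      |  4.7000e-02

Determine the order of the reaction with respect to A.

zeroth order (0)

Step 1: Compare trials - when concentration changes, rate stays constant.
Step 2: rate₂/rate₁ = 4.7000e-02/4.7000e-02 = 1
Step 3: [A]₂/[A]₁ = 0.71/0.2 = 3.55
Step 4: Since rate ratio ≈ (conc ratio)^0, the reaction is zeroth order.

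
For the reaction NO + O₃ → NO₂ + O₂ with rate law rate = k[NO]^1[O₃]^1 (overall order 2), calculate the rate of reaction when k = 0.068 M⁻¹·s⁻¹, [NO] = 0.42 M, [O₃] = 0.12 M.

0.003427 M/s

Step 1: The rate law is rate = k[NO]^1[O₃]^1, overall order = 1+1 = 2
Step 2: Substitute values: rate = 0.068 × (0.42)^1 × (0.12)^1
Step 3: rate = 0.068 × 0.42 × 0.12 = 0.0034272 M/s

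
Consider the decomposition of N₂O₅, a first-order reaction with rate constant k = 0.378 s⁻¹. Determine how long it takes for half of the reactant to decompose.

1.834 s

Step 1: For a first-order reaction, t₁/₂ = ln(2)/k
Step 2: t₁/₂ = ln(2)/0.378
Step 3: t₁/₂ = 0.6931/0.378 = 1.834 s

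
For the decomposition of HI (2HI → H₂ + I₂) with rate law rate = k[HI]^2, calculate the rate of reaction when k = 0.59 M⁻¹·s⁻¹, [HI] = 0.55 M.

0.1785 M/s

Step 1: Identify the rate law: rate = k[HI]^2
Step 2: Substitute values: rate = 0.59 × (0.55)^2
Step 3: Calculate: rate = 0.59 × 0.3025 = 0.178475 M/s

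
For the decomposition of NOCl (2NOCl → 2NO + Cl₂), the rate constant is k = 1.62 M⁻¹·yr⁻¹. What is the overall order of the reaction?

second order (2)

Step 1: The units of k for an nth-order reaction are (concentration)^(1-n)·(time)⁻¹.
Step 2: Here k has units M⁻¹·yr⁻¹, so the concentration exponent is -1.
Step 3: 1 - n = -1 ⇒ n = 2. The reaction is second order.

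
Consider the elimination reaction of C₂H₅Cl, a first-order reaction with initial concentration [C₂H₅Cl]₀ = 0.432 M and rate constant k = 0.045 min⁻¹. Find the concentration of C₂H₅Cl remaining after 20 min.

0.1756 M

Step 1: For a first-order reaction: [C₂H₅Cl] = [C₂H₅Cl]₀ × e^(-kt)
Step 2: [C₂H₅Cl] = 0.432 × e^(-0.045 × 20)
Step 3: [C₂H₅Cl] = 0.432 × e^(-0.9)
Step 4: [C₂H₅Cl] = 0.432 × 0.40657 = 0.1756 M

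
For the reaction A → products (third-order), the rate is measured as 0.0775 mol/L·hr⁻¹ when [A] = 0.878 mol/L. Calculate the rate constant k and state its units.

0.1145 (mol/L)⁻²·hr⁻¹

Step 1: rate = k[A]^3, so k = rate / [A]^3.
Step 2: k = 0.0775 / (0.878)^3 = 0.0775 / 0.6768.
Step 3: k = 0.1145 (mol/L)⁻²·hr⁻¹.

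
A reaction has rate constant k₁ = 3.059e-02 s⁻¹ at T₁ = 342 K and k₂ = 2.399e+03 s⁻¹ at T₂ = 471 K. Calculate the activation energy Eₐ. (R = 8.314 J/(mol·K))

117.0 kJ/mol

Step 1: Use the two-temperature Arrhenius form: ln(k₂/k₁) = -Eₐ/R × (1/T₂ - 1/T₁)
Step 2: ln(k₂/k₁) = ln(2.399e+03/3.059e-02) = ln(78424.3) = 11.2699
Step 3: 1/T₂ - 1/T₁ = 1/471 - 1/342 = -8.008344e-04 K⁻¹
Step 4: Eₐ = -R × ln(k₂/k₁) / (1/T₂ - 1/T₁) = -8.314 × 11.2699 / -8.008344e-04
Step 5: Eₐ = 1.1700e+05 J/mol = 117.0 kJ/mol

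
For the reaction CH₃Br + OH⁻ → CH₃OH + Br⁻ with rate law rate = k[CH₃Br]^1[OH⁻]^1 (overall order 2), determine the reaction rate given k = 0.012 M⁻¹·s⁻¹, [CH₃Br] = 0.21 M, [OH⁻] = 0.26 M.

0.0006552 M/s

Step 1: The rate law is rate = k[CH₃Br]^1[OH⁻]^1, overall order = 1+1 = 2
Step 2: Substitute values: rate = 0.012 × (0.21)^1 × (0.26)^1
Step 3: rate = 0.012 × 0.21 × 0.26 = 0.0006552 M/s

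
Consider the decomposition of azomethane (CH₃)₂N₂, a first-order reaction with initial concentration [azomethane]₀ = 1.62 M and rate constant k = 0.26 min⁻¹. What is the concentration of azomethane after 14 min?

0.04253 M

Step 1: For a first-order reaction: [azomethane] = [azomethane]₀ × e^(-kt)
Step 2: [azomethane] = 1.62 × e^(-0.26 × 14)
Step 3: [azomethane] = 1.62 × e^(-3.64)
Step 4: [azomethane] = 1.62 × 0.0262523 = 0.04253 M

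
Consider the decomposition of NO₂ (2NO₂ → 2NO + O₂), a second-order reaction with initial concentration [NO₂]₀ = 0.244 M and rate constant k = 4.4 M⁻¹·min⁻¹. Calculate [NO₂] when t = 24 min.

0.009116 M

Step 1: For a second-order reaction: 1/[NO₂] = 1/[NO₂]₀ + kt
Step 2: 1/[NO₂] = 1/0.244 + 4.4 × 24
Step 3: 1/[NO₂] = 4.098 + 105.6 = 109.7
Step 4: [NO₂] = 1/109.7 = 0.009116 M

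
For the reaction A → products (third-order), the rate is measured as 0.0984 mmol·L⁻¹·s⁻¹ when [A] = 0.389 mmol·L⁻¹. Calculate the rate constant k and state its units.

1.672 (mmol·L⁻¹)⁻²·s⁻¹

Step 1: rate = k[A]^3, so k = rate / [A]^3.
Step 2: k = 0.0984 / (0.389)^3 = 0.0984 / 0.05886.
Step 3: k = 1.672 (mmol·L⁻¹)⁻²·s⁻¹.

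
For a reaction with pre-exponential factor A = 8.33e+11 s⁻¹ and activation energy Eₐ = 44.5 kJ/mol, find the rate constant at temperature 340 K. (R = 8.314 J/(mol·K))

1.21e+05 s⁻¹

Step 1: Use the Arrhenius equation: k = A × exp(-Eₐ/RT)
Step 2: Convert Eₐ to J/mol: 44.5 kJ/mol = 44500 J/mol
Step 3: Calculate the exponent: -Eₐ/(RT) = -44500/(8.314 × 340) = -15.74240
Step 4: k = 8.33e+11 × exp(-15.74240)
Step 5: k = 8.33e+11 × 1.45600e-07 = 1.2128e+05 s⁻¹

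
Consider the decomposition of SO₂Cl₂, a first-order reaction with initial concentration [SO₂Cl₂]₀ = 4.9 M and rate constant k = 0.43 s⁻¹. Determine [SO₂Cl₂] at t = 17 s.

0.003277 M

Step 1: For a first-order reaction: [SO₂Cl₂] = [SO₂Cl₂]₀ × e^(-kt)
Step 2: [SO₂Cl₂] = 4.9 × e^(-0.43 × 17)
Step 3: [SO₂Cl₂] = 4.9 × e^(-7.31)
Step 4: [SO₂Cl₂] = 4.9 × 0.000668817 = 0.003277 M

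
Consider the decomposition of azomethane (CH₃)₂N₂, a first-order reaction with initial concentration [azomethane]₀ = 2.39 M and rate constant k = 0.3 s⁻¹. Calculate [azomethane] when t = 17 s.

0.01457 M

Step 1: For a first-order reaction: [azomethane] = [azomethane]₀ × e^(-kt)
Step 2: [azomethane] = 2.39 × e^(-0.3 × 17)
Step 3: [azomethane] = 2.39 × e^(-5.1)
Step 4: [azomethane] = 2.39 × 0.00609675 = 0.01457 M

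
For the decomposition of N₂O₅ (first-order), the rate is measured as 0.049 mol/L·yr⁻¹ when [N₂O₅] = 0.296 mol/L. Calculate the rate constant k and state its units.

0.1655 yr⁻¹

Step 1: rate = k[N₂O₅]^1, so k = rate / [N₂O₅]^1.
Step 2: k = 0.049 / (0.296)^1 = 0.049 / 0.296.
Step 3: k = 0.1655 yr⁻¹.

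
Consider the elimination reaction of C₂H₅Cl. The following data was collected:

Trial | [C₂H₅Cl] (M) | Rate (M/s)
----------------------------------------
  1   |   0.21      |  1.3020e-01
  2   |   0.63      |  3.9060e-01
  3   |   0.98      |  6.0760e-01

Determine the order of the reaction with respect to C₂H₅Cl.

first order (1)

Step 1: Compare trials to find order n where rate₂/rate₁ = ([C₂H₅Cl]₂/[C₂H₅Cl]₁)^n
Step 2: rate₂/rate₁ = 3.9060e-01/1.3020e-01 = 3
Step 3: [C₂H₅Cl]₂/[C₂H₅Cl]₁ = 0.63/0.21 = 3
Step 4: n = ln(3)/ln(3) = 1.00 ≈ 1
Step 5: The reaction is first order in C₂H₅Cl.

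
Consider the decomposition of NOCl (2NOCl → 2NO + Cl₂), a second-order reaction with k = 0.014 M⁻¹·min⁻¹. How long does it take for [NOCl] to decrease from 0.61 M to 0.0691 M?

916.6 min

Step 1: For second-order: t = (1/[NOCl] - 1/[NOCl]₀)/k
Step 2: t = (1/0.0691 - 1/0.61)/0.014
Step 3: t = (14.47 - 1.639)/0.014
Step 4: t = 12.83/0.014 = 916.6 min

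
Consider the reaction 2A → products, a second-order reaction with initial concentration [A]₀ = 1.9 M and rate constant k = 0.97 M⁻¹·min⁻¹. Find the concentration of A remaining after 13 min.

0.07612 M

Step 1: For a second-order reaction: 1/[A] = 1/[A]₀ + kt
Step 2: 1/[A] = 1/1.9 + 0.97 × 13
Step 3: 1/[A] = 0.5263 + 12.61 = 13.14
Step 4: [A] = 1/13.14 = 0.07612 M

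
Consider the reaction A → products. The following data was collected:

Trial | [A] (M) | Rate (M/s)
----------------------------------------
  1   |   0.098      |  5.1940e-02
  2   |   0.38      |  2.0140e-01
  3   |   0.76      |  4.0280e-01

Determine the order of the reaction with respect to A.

first order (1)

Step 1: Compare trials to find order n where rate₂/rate₁ = ([A]₂/[A]₁)^n
Step 2: rate₂/rate₁ = 2.0140e-01/5.1940e-02 = 3.878
Step 3: [A]₂/[A]₁ = 0.38/0.098 = 3.878
Step 4: n = ln(3.878)/ln(3.878) = 1.00 ≈ 1
Step 5: The reaction is first order in A.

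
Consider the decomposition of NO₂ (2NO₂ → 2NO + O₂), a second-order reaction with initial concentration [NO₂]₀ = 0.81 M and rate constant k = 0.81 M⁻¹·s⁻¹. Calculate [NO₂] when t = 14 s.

0.07953 M

Step 1: For a second-order reaction: 1/[NO₂] = 1/[NO₂]₀ + kt
Step 2: 1/[NO₂] = 1/0.81 + 0.81 × 14
Step 3: 1/[NO₂] = 1.235 + 11.34 = 12.57
Step 4: [NO₂] = 1/12.57 = 0.07953 M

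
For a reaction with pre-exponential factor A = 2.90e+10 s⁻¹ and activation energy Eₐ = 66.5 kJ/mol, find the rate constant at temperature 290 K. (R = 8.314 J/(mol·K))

3.05e-02 s⁻¹

Step 1: Use the Arrhenius equation: k = A × exp(-Eₐ/RT)
Step 2: Convert Eₐ to J/mol: 66.5 kJ/mol = 66500 J/mol
Step 3: Calculate the exponent: -Eₐ/(RT) = -66500/(8.314 × 290) = -27.58123
Step 4: k = 2.90e+10 × exp(-27.58123)
Step 5: k = 2.90e+10 × 1.05105e-12 = 3.0480e-02 s⁻¹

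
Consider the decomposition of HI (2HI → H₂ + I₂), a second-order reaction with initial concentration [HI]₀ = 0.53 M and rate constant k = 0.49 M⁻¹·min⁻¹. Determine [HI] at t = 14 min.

0.1143 M

Step 1: For a second-order reaction: 1/[HI] = 1/[HI]₀ + kt
Step 2: 1/[HI] = 1/0.53 + 0.49 × 14
Step 3: 1/[HI] = 1.887 + 6.86 = 8.747
Step 4: [HI] = 1/8.747 = 0.1143 M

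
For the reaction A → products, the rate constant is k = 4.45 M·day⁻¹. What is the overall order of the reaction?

zeroth order (0)

Step 1: The units of k for an nth-order reaction are (concentration)^(1-n)·(time)⁻¹.
Step 2: Here k has units M·day⁻¹, so the concentration exponent is 1.
Step 3: 1 - n = 1 ⇒ n = 0. The reaction is zeroth order.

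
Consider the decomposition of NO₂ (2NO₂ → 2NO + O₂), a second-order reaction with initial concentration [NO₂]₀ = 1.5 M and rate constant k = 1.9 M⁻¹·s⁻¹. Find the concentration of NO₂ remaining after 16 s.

0.03219 M

Step 1: For a second-order reaction: 1/[NO₂] = 1/[NO₂]₀ + kt
Step 2: 1/[NO₂] = 1/1.5 + 1.9 × 16
Step 3: 1/[NO₂] = 0.6667 + 30.4 = 31.07
Step 4: [NO₂] = 1/31.07 = 0.03219 M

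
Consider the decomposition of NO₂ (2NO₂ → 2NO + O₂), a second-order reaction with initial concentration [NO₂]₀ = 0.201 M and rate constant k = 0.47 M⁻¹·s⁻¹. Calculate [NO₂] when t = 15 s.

0.08316 M

Step 1: For a second-order reaction: 1/[NO₂] = 1/[NO₂]₀ + kt
Step 2: 1/[NO₂] = 1/0.201 + 0.47 × 15
Step 3: 1/[NO₂] = 4.975 + 7.05 = 12.03
Step 4: [NO₂] = 1/12.03 = 0.08316 M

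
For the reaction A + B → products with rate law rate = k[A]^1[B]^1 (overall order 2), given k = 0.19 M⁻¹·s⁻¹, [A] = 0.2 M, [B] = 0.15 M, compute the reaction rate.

0.0057 M/s

Step 1: The rate law is rate = k[A]^1[B]^1, overall order = 1+1 = 2
Step 2: Substitute values: rate = 0.19 × (0.2)^1 × (0.15)^1
Step 3: rate = 0.19 × 0.2 × 0.15 = 0.0057 M/s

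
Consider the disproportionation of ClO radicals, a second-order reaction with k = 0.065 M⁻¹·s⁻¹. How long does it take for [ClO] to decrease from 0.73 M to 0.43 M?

14.7 s

Step 1: For second-order: t = (1/[ClO] - 1/[ClO]₀)/k
Step 2: t = (1/0.43 - 1/0.73)/0.065
Step 3: t = (2.326 - 1.37)/0.065
Step 4: t = 0.9557/0.065 = 14.7 s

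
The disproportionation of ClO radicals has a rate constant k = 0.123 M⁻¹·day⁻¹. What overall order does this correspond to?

second order (2)

Step 1: The units of k for an nth-order reaction are (concentration)^(1-n)·(time)⁻¹.
Step 2: Here k has units M⁻¹·day⁻¹, so the concentration exponent is -1.
Step 3: 1 - n = -1 ⇒ n = 2. The reaction is second order.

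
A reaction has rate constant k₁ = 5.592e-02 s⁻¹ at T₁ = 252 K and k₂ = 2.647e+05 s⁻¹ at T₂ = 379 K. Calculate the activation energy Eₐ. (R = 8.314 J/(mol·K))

96.1 kJ/mol

Step 1: Use the two-temperature Arrhenius form: ln(k₂/k₁) = -Eₐ/R × (1/T₂ - 1/T₁)
Step 2: ln(k₂/k₁) = ln(2.647e+05/5.592e-02) = ln(4.73355e+06) = 15.3702
Step 3: 1/T₂ - 1/T₁ = 1/379 - 1/252 = -1.329732e-03 K⁻¹
Step 4: Eₐ = -R × ln(k₂/k₁) / (1/T₂ - 1/T₁) = -8.314 × 15.3702 / -1.329732e-03
Step 5: Eₐ = 9.6100e+04 J/mol = 96.1 kJ/mol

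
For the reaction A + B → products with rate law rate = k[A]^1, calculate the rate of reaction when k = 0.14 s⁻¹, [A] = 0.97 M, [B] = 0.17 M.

0.1358 M/s

Step 1: The rate law is rate = k[A]^1
Step 2: Note that the rate does not depend on [B] (zero order in B).
Step 3: rate = 0.14 × (0.97)^1 = 0.1358 M/s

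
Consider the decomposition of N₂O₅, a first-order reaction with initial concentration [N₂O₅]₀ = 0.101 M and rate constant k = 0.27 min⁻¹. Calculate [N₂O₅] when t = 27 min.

6.892e-05 M

Step 1: For a first-order reaction: [N₂O₅] = [N₂O₅]₀ × e^(-kt)
Step 2: [N₂O₅] = 0.101 × e^(-0.27 × 27)
Step 3: [N₂O₅] = 0.101 × e^(-7.29)
Step 4: [N₂O₅] = 0.101 × 0.000682328 = 6.892e-05 M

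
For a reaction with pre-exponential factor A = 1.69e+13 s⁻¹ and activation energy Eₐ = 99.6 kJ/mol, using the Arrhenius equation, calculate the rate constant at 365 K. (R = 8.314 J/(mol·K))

9.41e-02 s⁻¹

Step 1: Use the Arrhenius equation: k = A × exp(-Eₐ/RT)
Step 2: Convert Eₐ to J/mol: 99.6 kJ/mol = 99600 J/mol
Step 3: Calculate the exponent: -Eₐ/(RT) = -99600/(8.314 × 365) = -32.82135
Step 4: k = 1.69e+13 × exp(-32.82135)
Step 5: k = 1.69e+13 × 5.57017e-15 = 9.4136e-02 s⁻¹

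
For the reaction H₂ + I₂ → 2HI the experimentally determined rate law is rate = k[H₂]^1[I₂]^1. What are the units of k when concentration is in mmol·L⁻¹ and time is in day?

(mmol·L⁻¹)⁻¹·day⁻¹

Step 1: Overall order = 1 + 1 = 2.
Step 2: rate has units mmol·L⁻¹·day⁻¹; [H₂]^1[I₂]^1 has units (mmol·L⁻¹)^2.
Step 3: k = rate/([H₂]^1[I₂]^1), so units of k = (mmol·L⁻¹)^(1-2)·day⁻¹ = (mmol·L⁻¹)⁻¹·day⁻¹.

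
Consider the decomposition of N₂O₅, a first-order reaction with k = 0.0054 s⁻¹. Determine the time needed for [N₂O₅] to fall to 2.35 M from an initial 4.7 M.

128.4 s

Step 1: For first-order: t = ln([N₂O₅]₀/[N₂O₅])/k
Step 2: t = ln(4.7/2.35)/0.0054
Step 3: t = ln(2)/0.0054
Step 4: t = 0.6931/0.0054 = 128.4 s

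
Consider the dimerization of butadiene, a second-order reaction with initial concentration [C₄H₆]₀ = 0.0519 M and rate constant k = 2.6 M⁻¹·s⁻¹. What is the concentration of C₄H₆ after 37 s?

0.00866 M

Step 1: For a second-order reaction: 1/[C₄H₆] = 1/[C₄H₆]₀ + kt
Step 2: 1/[C₄H₆] = 1/0.0519 + 2.6 × 37
Step 3: 1/[C₄H₆] = 19.27 + 96.2 = 115.5
Step 4: [C₄H₆] = 1/115.5 = 0.00866 M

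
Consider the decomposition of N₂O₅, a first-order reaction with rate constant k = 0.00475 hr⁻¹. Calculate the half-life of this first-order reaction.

145.9 hr

Step 1: For a first-order reaction, t₁/₂ = ln(2)/k
Step 2: t₁/₂ = ln(2)/0.00475
Step 3: t₁/₂ = 0.6931/0.00475 = 145.9 hr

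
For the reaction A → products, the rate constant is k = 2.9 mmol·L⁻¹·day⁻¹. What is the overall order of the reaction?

zeroth order (0)

Step 1: The units of k for an nth-order reaction are (concentration)^(1-n)·(time)⁻¹.
Step 2: Here k has units mmol·L⁻¹·day⁻¹, so the concentration exponent is 1.
Step 3: 1 - n = 1 ⇒ n = 0. The reaction is zeroth order.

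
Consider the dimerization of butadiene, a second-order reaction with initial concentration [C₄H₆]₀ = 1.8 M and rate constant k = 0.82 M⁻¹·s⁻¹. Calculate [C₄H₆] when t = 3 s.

0.3316 M

Step 1: For a second-order reaction: 1/[C₄H₆] = 1/[C₄H₆]₀ + kt
Step 2: 1/[C₄H₆] = 1/1.8 + 0.82 × 3
Step 3: 1/[C₄H₆] = 0.5556 + 2.46 = 3.016
Step 4: [C₄H₆] = 1/3.016 = 0.3316 M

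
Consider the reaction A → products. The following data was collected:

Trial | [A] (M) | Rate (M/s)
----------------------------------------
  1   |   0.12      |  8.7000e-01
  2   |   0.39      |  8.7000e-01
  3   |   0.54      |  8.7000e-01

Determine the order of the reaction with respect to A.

zeroth order (0)

Step 1: Compare trials - when concentration changes, rate stays constant.
Step 2: rate₂/rate₁ = 8.7000e-01/8.7000e-01 = 1
Step 3: [A]₂/[A]₁ = 0.39/0.12 = 3.25
Step 4: Since rate ratio ≈ (conc ratio)^0, the reaction is zeroth order.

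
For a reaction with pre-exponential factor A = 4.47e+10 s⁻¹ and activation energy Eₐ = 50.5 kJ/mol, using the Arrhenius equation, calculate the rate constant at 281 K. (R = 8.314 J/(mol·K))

1.83e+01 s⁻¹

Step 1: Use the Arrhenius equation: k = A × exp(-Eₐ/RT)
Step 2: Convert Eₐ to J/mol: 50.5 kJ/mol = 50500 J/mol
Step 3: Calculate the exponent: -Eₐ/(RT) = -50500/(8.314 × 281) = -21.61599
Step 4: k = 4.47e+10 × exp(-21.61599)
Step 5: k = 4.47e+10 × 4.09539e-10 = 1.8306e+01 s⁻¹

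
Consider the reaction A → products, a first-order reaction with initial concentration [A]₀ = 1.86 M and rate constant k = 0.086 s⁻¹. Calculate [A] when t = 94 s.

0.0005737 M

Step 1: For a first-order reaction: [A] = [A]₀ × e^(-kt)
Step 2: [A] = 1.86 × e^(-0.086 × 94)
Step 3: [A] = 1.86 × e^(-8.084)
Step 4: [A] = 1.86 × 0.000308435 = 0.0005737 M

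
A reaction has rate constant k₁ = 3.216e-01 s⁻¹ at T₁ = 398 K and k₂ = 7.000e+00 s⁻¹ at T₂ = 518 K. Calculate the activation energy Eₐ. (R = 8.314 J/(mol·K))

44.0 kJ/mol

Step 1: Use the two-temperature Arrhenius form: ln(k₂/k₁) = -Eₐ/R × (1/T₂ - 1/T₁)
Step 2: ln(k₂/k₁) = ln(7.000e+00/3.216e-01) = ln(21.7662) = 3.08036
Step 3: 1/T₂ - 1/T₁ = 1/518 - 1/398 = -5.820609e-04 K⁻¹
Step 4: Eₐ = -R × ln(k₂/k₁) / (1/T₂ - 1/T₁) = -8.314 × 3.08036 / -5.820609e-04
Step 5: Eₐ = 4.3999e+04 J/mol = 44.0 kJ/mol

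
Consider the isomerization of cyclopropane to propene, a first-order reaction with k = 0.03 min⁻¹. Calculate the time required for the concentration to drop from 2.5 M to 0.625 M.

46.21 min

Step 1: For first-order: t = ln([cyclopropane]₀/[cyclopropane])/k
Step 2: t = ln(2.5/0.625)/0.03
Step 3: t = ln(4)/0.03
Step 4: t = 1.386/0.03 = 46.21 min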